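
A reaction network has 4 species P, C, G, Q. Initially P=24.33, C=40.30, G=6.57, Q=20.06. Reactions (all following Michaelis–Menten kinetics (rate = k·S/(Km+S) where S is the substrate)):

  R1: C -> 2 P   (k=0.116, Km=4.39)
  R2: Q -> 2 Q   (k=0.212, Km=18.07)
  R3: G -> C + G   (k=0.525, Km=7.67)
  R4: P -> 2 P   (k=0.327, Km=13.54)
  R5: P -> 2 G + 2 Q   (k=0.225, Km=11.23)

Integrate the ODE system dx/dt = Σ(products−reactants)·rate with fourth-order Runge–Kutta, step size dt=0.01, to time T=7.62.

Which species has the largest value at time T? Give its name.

RK4 with dt=0.01: 762 steps to T=7.62. Trajectory (selected grid times):
t=0.00: P=24.33 C=40.30 G=6.57 Q=20.06
t=0.85: P=24.56 C=40.42 G=6.83 Q=20.42
t=1.69: P=24.78 C=40.54 G=7.09 Q=20.77
t=2.54: P=25.01 C=40.67 G=7.36 Q=21.13
t=3.39: P=25.23 C=40.80 G=7.62 Q=21.49
t=4.23: P=25.46 C=40.93 G=7.88 Q=21.85
t=5.08: P=25.68 C=41.07 G=8.15 Q=22.22
t=5.93: P=25.91 C=41.22 G=8.41 Q=22.58
t=6.77: P=26.13 C=41.36 G=8.68 Q=22.95
t=7.62: P=26.36 C=41.51 G=8.95 Q=23.32
At T=7.62: P=26.36 C=41.51 G=8.95 Q=23.32; the largest is C.

Dominant species at T: C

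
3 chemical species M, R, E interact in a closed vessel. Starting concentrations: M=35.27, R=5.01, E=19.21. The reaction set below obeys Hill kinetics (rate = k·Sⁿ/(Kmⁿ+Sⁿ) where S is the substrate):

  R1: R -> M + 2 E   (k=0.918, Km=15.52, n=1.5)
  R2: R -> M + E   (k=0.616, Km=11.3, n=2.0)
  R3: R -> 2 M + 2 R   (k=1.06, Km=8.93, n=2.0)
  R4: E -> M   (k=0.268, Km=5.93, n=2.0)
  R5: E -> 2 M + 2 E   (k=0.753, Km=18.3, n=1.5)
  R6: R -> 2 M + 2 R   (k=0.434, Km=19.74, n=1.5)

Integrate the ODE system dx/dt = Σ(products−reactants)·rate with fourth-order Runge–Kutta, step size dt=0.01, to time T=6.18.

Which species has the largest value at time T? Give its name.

RK4 with dt=0.01: 618 steps to T=6.18. Trajectory (selected grid times):
t=0.00: M=35.27 R=5.01 E=19.21
t=0.69: M=36.57 R=5.05 E=19.58
t=1.37: M=37.87 R=5.09 E=19.95
t=2.06: M=39.20 R=5.14 E=20.33
t=2.75: M=40.55 R=5.18 E=20.72
t=3.43: M=41.89 R=5.22 E=21.11
t=4.12: M=43.26 R=5.27 E=21.51
t=4.81: M=44.66 R=5.31 E=21.92
t=5.49: M=46.04 R=5.36 E=22.33
t=6.18: M=47.47 R=5.40 E=22.75
At T=6.18: M=47.47 R=5.40 E=22.75; the largest is M.

Dominant species at T: M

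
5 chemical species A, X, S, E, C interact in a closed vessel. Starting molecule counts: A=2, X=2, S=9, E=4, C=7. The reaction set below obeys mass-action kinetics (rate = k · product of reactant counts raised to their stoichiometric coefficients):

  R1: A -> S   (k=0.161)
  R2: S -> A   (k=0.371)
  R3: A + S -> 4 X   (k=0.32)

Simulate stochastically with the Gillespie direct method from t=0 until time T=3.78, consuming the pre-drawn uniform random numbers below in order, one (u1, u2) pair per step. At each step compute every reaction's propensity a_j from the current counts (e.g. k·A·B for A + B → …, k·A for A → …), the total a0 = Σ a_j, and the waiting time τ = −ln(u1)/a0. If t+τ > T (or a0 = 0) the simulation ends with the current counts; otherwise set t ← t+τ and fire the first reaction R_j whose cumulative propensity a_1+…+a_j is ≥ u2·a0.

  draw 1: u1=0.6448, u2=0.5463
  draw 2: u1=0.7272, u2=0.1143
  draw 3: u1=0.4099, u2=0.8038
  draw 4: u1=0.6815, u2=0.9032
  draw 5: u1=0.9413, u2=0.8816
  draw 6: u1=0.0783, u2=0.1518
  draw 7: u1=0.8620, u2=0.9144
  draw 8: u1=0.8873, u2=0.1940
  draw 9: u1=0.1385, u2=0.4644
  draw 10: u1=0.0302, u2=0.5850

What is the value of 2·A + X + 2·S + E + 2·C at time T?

Check how each reaction changes W = 2·A + X + 2·S + E + 2·C (weight of products minus weight of reactants):
R1: A -> S: (2·1) − (2·1) = 2 − 2 = 0
R2: S -> A: (2·1) − (2·1) = 2 − 2 = 0
R3: A + S -> 4 X: (1·4) − (2·1 + 2·1) = 4 − 4 = 0
Every reaction leaves W unchanged, so W is conserved and no simulation is needed: W(T) = W(0) = 2·2 + 2 + 2·9 + 4 + 2·7 = 42

Value at T = 42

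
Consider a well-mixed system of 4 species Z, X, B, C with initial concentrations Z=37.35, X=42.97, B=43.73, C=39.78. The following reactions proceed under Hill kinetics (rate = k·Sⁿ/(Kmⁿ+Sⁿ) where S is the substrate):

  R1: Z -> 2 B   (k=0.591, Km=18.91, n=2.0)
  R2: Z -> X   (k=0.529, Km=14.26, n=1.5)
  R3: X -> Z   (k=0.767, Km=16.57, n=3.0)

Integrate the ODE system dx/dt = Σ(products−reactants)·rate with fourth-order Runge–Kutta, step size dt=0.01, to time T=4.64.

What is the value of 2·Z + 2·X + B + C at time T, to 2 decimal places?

Value at T = 244.15

Check how each reaction changes W = 2·Z + 2·X + B + C (weight of products minus weight of reactants):
R1: Z -> 2 B: (1·2) − (2·1) = 2 − 2 = 0
R2: Z -> X: (2·1) − (2·1) = 2 − 2 = 0
R3: X -> Z: (2·1) − (2·1) = 2 − 2 = 0
Every reaction leaves W unchanged, so W is conserved and no simulation is needed: W(T) = W(0) = 2·37.35 + 2·42.97 + 43.73 + 39.78 = 244.15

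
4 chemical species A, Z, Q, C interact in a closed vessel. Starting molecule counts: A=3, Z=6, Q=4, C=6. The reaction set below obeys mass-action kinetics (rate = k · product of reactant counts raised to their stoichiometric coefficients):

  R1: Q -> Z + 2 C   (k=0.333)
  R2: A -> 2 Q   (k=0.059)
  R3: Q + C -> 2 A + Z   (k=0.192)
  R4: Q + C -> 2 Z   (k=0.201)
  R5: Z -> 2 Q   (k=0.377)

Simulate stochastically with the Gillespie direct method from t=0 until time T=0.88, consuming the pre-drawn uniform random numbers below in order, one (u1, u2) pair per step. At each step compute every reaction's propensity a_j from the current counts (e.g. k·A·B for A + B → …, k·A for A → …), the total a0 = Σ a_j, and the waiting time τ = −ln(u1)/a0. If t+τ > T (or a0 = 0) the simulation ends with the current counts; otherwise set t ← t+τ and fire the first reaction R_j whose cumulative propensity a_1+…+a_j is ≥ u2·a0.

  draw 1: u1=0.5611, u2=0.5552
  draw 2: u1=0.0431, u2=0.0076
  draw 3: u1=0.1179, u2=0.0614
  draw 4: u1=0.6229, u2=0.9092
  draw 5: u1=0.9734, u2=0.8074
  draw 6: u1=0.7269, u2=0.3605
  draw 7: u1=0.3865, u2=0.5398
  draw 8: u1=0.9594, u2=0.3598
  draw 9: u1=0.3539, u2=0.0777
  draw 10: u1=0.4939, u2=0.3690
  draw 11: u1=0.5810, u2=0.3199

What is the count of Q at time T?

Q at T = 3

t=0.000: A=3 Z=6 Q=4 C=6
Draw 1: a1=1.332, a2=0.177, a3=4.608, a4=4.824, a5=2.262, a0=13.203; τ=−ln(0.5611)/13.203=0.044 → t=0.044; u2·a0=0.5552·13.203=7.330; a1+…+a3=6.117 < 7.330 ≤ a1+…+a4=10.941 → R4 fires; A=3 Z=8 Q=3 C=5
Draw 2: a1=0.999, a2=0.177, a3=2.880, a4=3.015, a5=3.016, a0=10.087; τ=−ln(0.0431)/10.087=0.312 → t=0.355; u2·a0=0.0076·10.087=0.077 ≤ a1=0.999 → R1 fires; A=3 Z=9 Q=2 C=7
Draw 3: a1=0.666, a2=0.177, a3=2.688, a4=2.814, a5=3.393, a0=9.738; τ=−ln(0.1179)/9.738=0.220 → t=0.575; u2·a0=0.0614·9.738=0.598 ≤ a1=0.666 → R1 fires; A=3 Z=10 Q=1 C=9
Draw 4: a1=0.333, a2=0.177, a3=1.728, a4=1.809, a5=3.770, a0=7.817; τ=−ln(0.6229)/7.817=0.061 → t=0.636; u2·a0=0.9092·7.817=7.107; a1+…+a4=4.047 < 7.107 ≤ a1+…+a5=7.817 → R5 fires; A=3 Z=9 Q=3 C=9
Draw 5: a1=0.999, a2=0.177, a3=5.184, a4=5.427, a5=3.393, a0=15.180; τ=−ln(0.9734)/15.180=0.002 → t=0.637; u2·a0=0.8074·15.180=12.256; a1+…+a4=11.787 < 12.256 ≤ a1+…+a5=15.180 → R5 fires; A=3 Z=8 Q=5 C=9
Draw 6: a1=1.665, a2=0.177, a3=8.640, a4=9.045, a5=3.016, a0=22.543; τ=−ln(0.7269)/22.543=0.014 → t=0.652; u2·a0=0.3605·22.543=8.127; a1+a2=1.842 < 8.127 ≤ a1+…+a3=10.482 → R3 fires; A=5 Z=9 Q=4 C=8
Draw 7: a1=1.332, a2=0.295, a3=6.144, a4=6.432, a5=3.393, a0=17.596; τ=−ln(0.3865)/17.596=0.054 → t=0.706; u2·a0=0.5398·17.596=9.498; a1+…+a3=7.771 < 9.498 ≤ a1+…+a4=14.203 → R4 fires; A=5 Z=11 Q=3 C=7
Draw 8: a1=0.999, a2=0.295, a3=4.032, a4=4.221, a5=4.147, a0=13.694; τ=−ln(0.9594)/13.694=0.003 → t=0.709; u2·a0=0.3598·13.694=4.927; a1+a2=1.294 < 4.927 ≤ a1+…+a3=5.326 → R3 fires; A=7 Z=12 Q=2 C=6
Draw 9: a1=0.666, a2=0.413, a3=2.304, a4=2.412, a5=4.524, a0=10.319; τ=−ln(0.3539)/10.319=0.101 → t=0.809; u2·a0=0.0777·10.319=0.802; a1=0.666 < 0.802 ≤ a1+a2=1.079 → R2 fires; A=6 Z=12 Q=4 C=6
Draw 10: a1=1.332, a2=0.354, a3=4.608, a4=4.824, a5=4.524, a0=15.642; τ=−ln(0.4939)/15.642=0.045 → t=0.854; u2·a0=0.3690·15.642=5.772; a1+a2=1.686 < 5.772 ≤ a1+…+a3=6.294 → R3 fires; A=8 Z=13 Q=3 C=5
Draw 11: a1=0.999, a2=0.472, a3=2.880, a4=3.015, a5=4.901, a0=12.267; τ=−ln(0.5810)/12.267=0.044 → t=0.899 > T=0.88: stop.
Read off Q at T=0.88: 3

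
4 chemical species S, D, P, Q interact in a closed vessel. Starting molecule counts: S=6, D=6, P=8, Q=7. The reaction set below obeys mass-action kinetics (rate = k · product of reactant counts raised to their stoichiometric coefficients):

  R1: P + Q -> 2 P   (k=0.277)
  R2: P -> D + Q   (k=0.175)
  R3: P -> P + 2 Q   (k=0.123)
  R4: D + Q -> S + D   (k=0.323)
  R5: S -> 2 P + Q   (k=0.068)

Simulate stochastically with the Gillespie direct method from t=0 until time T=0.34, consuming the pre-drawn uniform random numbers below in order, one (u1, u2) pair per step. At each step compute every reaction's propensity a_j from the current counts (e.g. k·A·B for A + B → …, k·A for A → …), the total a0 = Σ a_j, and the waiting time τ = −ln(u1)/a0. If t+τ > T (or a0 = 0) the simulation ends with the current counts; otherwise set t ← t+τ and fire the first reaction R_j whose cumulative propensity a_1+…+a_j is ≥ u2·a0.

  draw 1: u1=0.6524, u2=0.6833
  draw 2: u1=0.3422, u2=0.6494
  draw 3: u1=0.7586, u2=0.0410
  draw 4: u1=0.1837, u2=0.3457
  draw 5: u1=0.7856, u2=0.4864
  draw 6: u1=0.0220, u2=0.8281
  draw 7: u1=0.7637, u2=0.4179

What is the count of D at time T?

D at T = 7

t=0.000: S=6 D=6 P=8 Q=7
Draw 1: a1=15.512, a2=1.400, a3=0.984, a4=13.566, a5=0.408, a0=31.870; τ=−ln(0.6524)/31.870=0.013 → t=0.013; u2·a0=0.6833·31.870=21.777; a1+…+a3=17.896 < 21.777 ≤ a1+…+a4=31.462 → R4 fires; S=7 D=6 P=8 Q=6
Draw 2: a1=13.296, a2=1.400, a3=0.984, a4=11.628, a5=0.476, a0=27.784; τ=−ln(0.3422)/27.784=0.039 → t=0.052; u2·a0=0.6494·27.784=18.043; a1+…+a3=15.680 < 18.043 ≤ a1+…+a4=27.308 → R4 fires; S=8 D=6 P=8 Q=5
Draw 3: a1=11.080, a2=1.400, a3=0.984, a4=9.690, a5=0.544, a0=23.698; τ=−ln(0.7586)/23.698=0.012 → t=0.064; u2·a0=0.0410·23.698=0.972 ≤ a1=11.080 → R1 fires; S=8 D=6 P=9 Q=4
Draw 4: a1=9.972, a2=1.575, a3=1.107, a4=7.752, a5=0.544, a0=20.950; τ=−ln(0.1837)/20.950=0.081 → t=0.145; u2·a0=0.3457·20.950=7.242 ≤ a1=9.972 → R1 fires; S=8 D=6 P=10 Q=3
Draw 5: a1=8.310, a2=1.750, a3=1.230, a4=5.814, a5=0.544, a0=17.648; τ=−ln(0.7856)/17.648=0.014 → t=0.158; u2·a0=0.4864·17.648=8.584; a1=8.310 < 8.584 ≤ a1+a2=10.060 → R2 fires; S=8 D=7 P=9 Q=4
Draw 6: a1=9.972, a2=1.575, a3=1.107, a4=9.044, a5=0.544, a0=22.242; τ=−ln(0.0220)/22.242=0.172 → t=0.330; u2·a0=0.8281·22.242=18.419; a1+…+a3=12.654 < 18.419 ≤ a1+…+a4=21.698 → R4 fires; S=9 D=7 P=9 Q=3
Draw 7: a1=7.479, a2=1.575, a3=1.107, a4=6.783, a5=0.612, a0=17.556; τ=−ln(0.7637)/17.556=0.015 → t=0.345 > T=0.34: stop.
Read off D at T=0.34: 7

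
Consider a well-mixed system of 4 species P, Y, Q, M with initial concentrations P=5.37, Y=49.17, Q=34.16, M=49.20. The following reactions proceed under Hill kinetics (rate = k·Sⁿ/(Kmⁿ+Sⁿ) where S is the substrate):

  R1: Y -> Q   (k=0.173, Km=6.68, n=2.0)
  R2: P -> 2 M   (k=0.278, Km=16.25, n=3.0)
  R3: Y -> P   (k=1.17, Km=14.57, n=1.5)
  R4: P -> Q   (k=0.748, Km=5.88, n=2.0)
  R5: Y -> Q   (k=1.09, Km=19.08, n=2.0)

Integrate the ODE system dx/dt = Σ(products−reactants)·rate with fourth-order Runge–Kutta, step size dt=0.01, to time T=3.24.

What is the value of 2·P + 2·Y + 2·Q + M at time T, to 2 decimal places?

Check how each reaction changes W = 2·P + 2·Y + 2·Q + M (weight of products minus weight of reactants):
R1: Y -> Q: (2·1) − (2·1) = 2 − 2 = 0
R2: P -> 2 M: (1·2) − (2·1) = 2 − 2 = 0
R3: Y -> P: (2·1) − (2·1) = 2 − 2 = 0
R4: P -> Q: (2·1) − (2·1) = 2 − 2 = 0
R5: Y -> Q: (2·1) − (2·1) = 2 − 2 = 0
Every reaction leaves W unchanged, so W is conserved and no simulation is needed: W(T) = W(0) = 2·5.37 + 2·49.17 + 2·34.16 + 49.20 = 226.60

Value at T = 226.60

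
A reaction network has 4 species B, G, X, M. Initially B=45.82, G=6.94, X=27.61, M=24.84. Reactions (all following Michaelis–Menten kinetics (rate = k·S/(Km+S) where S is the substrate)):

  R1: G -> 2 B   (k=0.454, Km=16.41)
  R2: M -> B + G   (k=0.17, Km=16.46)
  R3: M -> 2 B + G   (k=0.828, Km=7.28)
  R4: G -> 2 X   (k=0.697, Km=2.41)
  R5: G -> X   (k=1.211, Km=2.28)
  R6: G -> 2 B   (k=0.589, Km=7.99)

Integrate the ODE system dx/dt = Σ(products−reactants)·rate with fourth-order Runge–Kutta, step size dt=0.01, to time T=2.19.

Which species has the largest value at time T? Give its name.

Dominant species at T: B

RK4 with dt=0.01: 219 steps to T=2.19. Trajectory (selected grid times):
t=0.00: B=45.82 G=6.94 X=27.61 M=24.84
t=0.24: B=46.35 G=6.68 X=28.07 M=24.66
t=0.49: B=46.89 G=6.41 X=28.55 M=24.48
t=0.73: B=47.40 G=6.17 X=29.01 M=24.30
t=0.97: B=47.91 G=5.92 X=29.46 M=24.12
t=1.22: B=48.44 G=5.67 X=29.92 M=23.94
t=1.46: B=48.94 G=5.44 X=30.36 M=23.76
t=1.70: B=49.43 G=5.22 X=30.80 M=23.59
t=1.95: B=49.94 G=4.99 X=31.24 M=23.40
t=2.19: B=50.43 G=4.77 X=31.66 M=23.23
At T=2.19: B=50.43 G=4.77 X=31.66 M=23.23; the largest is B.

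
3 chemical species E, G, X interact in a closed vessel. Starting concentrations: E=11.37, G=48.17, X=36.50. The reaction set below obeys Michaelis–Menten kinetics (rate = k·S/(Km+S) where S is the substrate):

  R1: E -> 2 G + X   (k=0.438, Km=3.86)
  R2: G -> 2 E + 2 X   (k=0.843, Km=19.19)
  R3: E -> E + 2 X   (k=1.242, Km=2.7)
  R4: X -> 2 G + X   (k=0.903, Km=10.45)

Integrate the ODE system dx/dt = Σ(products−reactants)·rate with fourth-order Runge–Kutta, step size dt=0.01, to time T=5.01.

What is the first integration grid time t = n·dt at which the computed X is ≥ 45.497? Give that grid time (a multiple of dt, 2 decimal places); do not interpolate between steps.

Threshold first reached at t = 2.51

RK4 with dt=0.01: 501 steps to T=5.01. Trajectory (selected grid times):
t=0.00: E=11.37 G=48.17 X=36.50
t=0.56: E=11.86 G=48.99 X=38.49
t=1.11: E=12.35 G=49.81 X=40.46
t=1.67: E=12.84 G=50.65 X=42.47
t=2.23: E=13.34 G=51.50 X=44.50
t=2.50: E=13.58 G=51.91 X=45.48
t=2.51: E=13.59 G=51.93 X=45.52
t=2.78: E=13.83 G=52.34 X=46.51
t=3.34: E=14.33 G=53.21 X=48.56
t=3.90: E=14.83 G=54.09 X=50.62
t=4.45: E=15.33 G=54.95 X=52.66
t=5.01: E=15.83 G=55.84 X=54.74
X(2.50)=45.485 < 45.497 but X(2.51)=45.521 ≥ 45.497, so the first grid time is t=2.51.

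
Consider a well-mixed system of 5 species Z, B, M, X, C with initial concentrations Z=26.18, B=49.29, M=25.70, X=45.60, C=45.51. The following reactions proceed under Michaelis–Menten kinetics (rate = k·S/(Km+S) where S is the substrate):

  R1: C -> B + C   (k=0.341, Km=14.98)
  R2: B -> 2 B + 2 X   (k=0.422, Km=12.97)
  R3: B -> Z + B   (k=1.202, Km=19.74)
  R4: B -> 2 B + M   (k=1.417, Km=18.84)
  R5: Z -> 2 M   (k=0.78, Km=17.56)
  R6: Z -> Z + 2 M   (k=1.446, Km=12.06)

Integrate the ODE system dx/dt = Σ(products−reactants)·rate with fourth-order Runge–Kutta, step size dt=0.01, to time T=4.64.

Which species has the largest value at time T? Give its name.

RK4 with dt=0.01: 464 steps to T=4.64. Trajectory (selected grid times):
t=0.00: Z=26.18 B=49.29 M=25.70 X=45.60 C=45.51
t=0.52: Z=26.38 B=50.13 M=27.75 X=45.95 C=45.51
t=1.03: Z=26.59 B=50.96 M=29.77 X=46.29 C=45.51
t=1.55: Z=26.79 B=51.81 M=31.83 X=46.64 C=45.51
t=2.06: Z=27.00 B=52.64 M=33.86 X=46.99 C=45.51
t=2.58: Z=27.21 B=53.50 M=35.94 X=47.34 C=45.51
t=3.09: Z=27.41 B=54.34 M=37.98 X=47.69 C=45.51
t=3.61: Z=27.62 B=55.19 M=40.07 X=48.04 C=45.51
t=4.12: Z=27.83 B=56.04 M=42.13 X=48.39 C=45.51
t=4.64: Z=28.05 B=56.90 M=44.23 X=48.75 C=45.51
At T=4.64: Z=28.05 B=56.90 M=44.23 X=48.75 C=45.51; the largest is B.

Dominant species at T: B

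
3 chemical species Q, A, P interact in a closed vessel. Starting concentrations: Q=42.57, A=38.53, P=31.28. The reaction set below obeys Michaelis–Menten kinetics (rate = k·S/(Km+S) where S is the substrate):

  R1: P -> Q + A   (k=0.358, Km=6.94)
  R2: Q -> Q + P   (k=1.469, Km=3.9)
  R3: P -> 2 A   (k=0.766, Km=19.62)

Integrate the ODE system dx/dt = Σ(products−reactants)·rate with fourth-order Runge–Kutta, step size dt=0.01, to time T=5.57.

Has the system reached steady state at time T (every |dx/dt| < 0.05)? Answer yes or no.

RK4 with dt=0.01: 557 steps to T=5.57. Trajectory (selected grid times):
t=0.00: Q=42.57 A=38.53 P=31.28
t=0.62: Q=42.75 A=39.30 P=31.64
t=1.24: Q=42.93 A=40.07 P=32.00
t=1.86: Q=43.12 A=40.84 P=32.36
t=2.48: Q=43.30 A=41.61 P=32.71
t=3.09: Q=43.48 A=42.38 P=33.06
t=3.71: Q=43.66 A=43.16 P=33.42
t=4.33: Q=43.85 A=43.94 P=33.77
t=4.95: Q=44.03 A=44.73 P=34.12
t=5.57: Q=44.22 A=45.52 P=34.47
Rates at T: R1=0.2980, R2=1.3499, R3=0.4881
dx/dt at T (Σ net stoichiometry × rate): Q=+0.2980, A=+1.2743, P=+0.5638
Largest |dx/dt| is |+1.2743| (A) ≥ 0.05 → not steady.

Steady state at T: no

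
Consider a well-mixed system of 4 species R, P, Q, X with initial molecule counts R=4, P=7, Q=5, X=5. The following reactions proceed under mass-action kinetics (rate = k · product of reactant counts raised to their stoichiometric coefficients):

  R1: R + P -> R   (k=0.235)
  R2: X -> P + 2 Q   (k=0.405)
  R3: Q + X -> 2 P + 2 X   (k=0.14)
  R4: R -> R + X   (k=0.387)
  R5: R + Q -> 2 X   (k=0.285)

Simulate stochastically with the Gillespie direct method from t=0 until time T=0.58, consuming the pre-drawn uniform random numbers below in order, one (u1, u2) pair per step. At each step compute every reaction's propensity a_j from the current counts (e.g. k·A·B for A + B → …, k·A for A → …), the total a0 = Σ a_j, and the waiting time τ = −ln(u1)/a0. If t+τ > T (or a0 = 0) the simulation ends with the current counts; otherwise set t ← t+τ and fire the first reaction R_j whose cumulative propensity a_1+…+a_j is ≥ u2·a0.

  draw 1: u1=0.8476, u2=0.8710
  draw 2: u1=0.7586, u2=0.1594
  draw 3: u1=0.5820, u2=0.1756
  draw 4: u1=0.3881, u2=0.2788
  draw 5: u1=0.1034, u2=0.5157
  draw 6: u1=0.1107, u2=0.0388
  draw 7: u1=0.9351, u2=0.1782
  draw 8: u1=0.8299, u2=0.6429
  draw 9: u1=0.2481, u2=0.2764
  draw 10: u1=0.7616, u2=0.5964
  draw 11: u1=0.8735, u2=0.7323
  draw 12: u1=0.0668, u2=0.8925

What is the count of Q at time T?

t=0.000: R=4 P=7 Q=5 X=5
Draw 1: a1=6.580, a2=2.025, a3=3.500, a4=1.548, a5=5.700, a0=19.353; τ=−ln(0.8476)/19.353=0.009 → t=0.009; u2·a0=0.8710·19.353=16.856; a1+…+a4=13.653 < 16.856 ≤ a1+…+a5=19.353 → R5 fires; R=3 P=7 Q=4 X=7
Draw 2: a1=4.935, a2=2.835, a3=3.920, a4=1.161, a5=3.420, a0=16.271; τ=−ln(0.7586)/16.271=0.017 → t=0.026; u2·a0=0.1594·16.271=2.594 ≤ a1=4.935 → R1 fires; R=3 P=6 Q=4 X=7
Draw 3: a1=4.230, a2=2.835, a3=3.920, a4=1.161, a5=3.420, a0=15.566; τ=−ln(0.5820)/15.566=0.035 → t=0.060; u2·a0=0.1756·15.566=2.733 ≤ a1=4.230 → R1 fires; R=3 P=5 Q=4 X=7
Draw 4: a1=3.525, a2=2.835, a3=3.920, a4=1.161, a5=3.420, a0=14.861; τ=−ln(0.3881)/14.861=0.064 → t=0.124; u2·a0=0.2788·14.861=4.143; a1=3.525 < 4.143 ≤ a1+a2=6.360 → R2 fires; R=3 P=6 Q=6 X=6
Draw 5: a1=4.230, a2=2.430, a3=5.040, a4=1.161, a5=5.130, a0=17.991; τ=−ln(0.1034)/17.991=0.126 → t=0.250; u2·a0=0.5157·17.991=9.278; a1+a2=6.660 < 9.278 ≤ a1+…+a3=11.700 → R3 fires; R=3 P=8 Q=5 X=7
Draw 6: a1=5.640, a2=2.835, a3=4.900, a4=1.161, a5=4.275, a0=18.811; τ=−ln(0.1107)/18.811=0.117 → t=0.367; u2·a0=0.0388·18.811=0.730 ≤ a1=5.640 → R1 fires; R=3 P=7 Q=5 X=7
Draw 7: a1=4.935, a2=2.835, a3=4.900, a4=1.161, a5=4.275, a0=18.106; τ=−ln(0.9351)/18.106=0.004 → t=0.371; u2·a0=0.1782·18.106=3.226 ≤ a1=4.935 → R1 fires; R=3 P=6 Q=5 X=7
Draw 8: a1=4.230, a2=2.835, a3=4.900, a4=1.161, a5=4.275, a0=17.401; τ=−ln(0.8299)/17.401=0.011 → t=0.382; u2·a0=0.6429·17.401=11.187; a1+a2=7.065 < 11.187 ≤ a1+…+a3=11.965 → R3 fires; R=3 P=8 Q=4 X=8
Draw 9: a1=5.640, a2=3.240, a3=4.480, a4=1.161, a5=3.420, a0=17.941; τ=−ln(0.2481)/17.941=0.078 → t=0.459; u2·a0=0.2764·17.941=4.959 ≤ a1=5.640 → R1 fires; R=3 P=7 Q=4 X=8
Draw 10: a1=4.935, a2=3.240, a3=4.480, a4=1.161, a5=3.420, a0=17.236; τ=−ln(0.7616)/17.236=0.016 → t=0.475; u2·a0=0.5964·17.236=10.280; a1+a2=8.175 < 10.280 ≤ a1+…+a3=12.655 → R3 fires; R=3 P=9 Q=3 X=9
Draw 11: a1=6.345, a2=3.645, a3=3.780, a4=1.161, a5=2.565, a0=17.496; τ=−ln(0.8735)/17.496=0.008 → t=0.483; u2·a0=0.7323·17.496=12.812; a1+a2=9.990 < 12.812 ≤ a1+…+a3=13.770 → R3 fires; R=3 P=11 Q=2 X=10
Draw 12: a1=7.755, a2=4.050, a3=2.800, a4=1.161, a5=1.710, a0=17.476; τ=−ln(0.0668)/17.476=0.155 → t=0.638 > T=0.58: stop.
Read off Q at T=0.58: 2

Q at T = 2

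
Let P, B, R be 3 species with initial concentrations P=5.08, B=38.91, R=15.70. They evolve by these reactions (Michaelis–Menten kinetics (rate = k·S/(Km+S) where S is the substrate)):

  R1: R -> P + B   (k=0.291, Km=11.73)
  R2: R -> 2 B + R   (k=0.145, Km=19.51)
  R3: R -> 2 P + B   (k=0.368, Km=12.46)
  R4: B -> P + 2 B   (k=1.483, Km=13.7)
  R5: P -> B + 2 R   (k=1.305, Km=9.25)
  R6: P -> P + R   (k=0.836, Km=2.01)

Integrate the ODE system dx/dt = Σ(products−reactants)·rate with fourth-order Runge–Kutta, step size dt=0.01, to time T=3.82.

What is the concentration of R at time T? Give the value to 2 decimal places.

R at T = 21.06

RK4 with dt=0.01: 382 steps to T=3.82. Trajectory (selected grid times):
t=0.00: P=5.08 B=38.91 R=15.70
t=0.42: P=5.59 B=39.78 R=16.20
t=0.85: P=6.10 B=40.70 R=16.74
t=1.27: P=6.59 B=41.61 R=17.29
t=1.70: P=7.10 B=42.55 R=17.88
t=2.12: P=7.58 B=43.49 R=18.47
t=2.55: P=8.08 B=44.47 R=19.10
t=2.97: P=8.56 B=45.44 R=19.73
t=3.40: P=9.05 B=46.44 R=20.39
t=3.82: P=9.53 B=47.44 R=21.06
Read off R at T=3.82: 21.06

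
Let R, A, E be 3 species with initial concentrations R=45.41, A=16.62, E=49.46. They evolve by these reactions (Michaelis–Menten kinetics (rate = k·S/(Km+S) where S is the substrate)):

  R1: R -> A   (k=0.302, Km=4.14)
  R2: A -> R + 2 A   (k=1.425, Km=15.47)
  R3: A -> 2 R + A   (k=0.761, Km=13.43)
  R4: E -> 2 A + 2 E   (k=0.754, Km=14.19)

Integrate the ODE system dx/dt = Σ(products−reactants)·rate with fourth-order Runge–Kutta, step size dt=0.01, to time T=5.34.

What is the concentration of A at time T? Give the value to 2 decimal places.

A at T = 28.90

RK4 with dt=0.01: 534 steps to T=5.34. Trajectory (selected grid times):
t=0.00: R=45.41 A=16.62 E=49.46
t=0.59: R=46.20 A=17.92 E=49.81
t=1.19: R=47.03 A=19.26 E=50.16
t=1.78: R=47.87 A=20.59 E=50.51
t=2.37: R=48.74 A=21.93 E=50.85
t=2.97: R=49.66 A=23.32 E=51.21
t=3.56: R=50.58 A=24.69 E=51.56
t=4.15: R=51.52 A=26.07 E=51.90
t=4.75: R=52.51 A=27.50 E=52.26
t=5.34: R=53.49 A=28.90 E=52.61
Read off A at T=5.34: 28.90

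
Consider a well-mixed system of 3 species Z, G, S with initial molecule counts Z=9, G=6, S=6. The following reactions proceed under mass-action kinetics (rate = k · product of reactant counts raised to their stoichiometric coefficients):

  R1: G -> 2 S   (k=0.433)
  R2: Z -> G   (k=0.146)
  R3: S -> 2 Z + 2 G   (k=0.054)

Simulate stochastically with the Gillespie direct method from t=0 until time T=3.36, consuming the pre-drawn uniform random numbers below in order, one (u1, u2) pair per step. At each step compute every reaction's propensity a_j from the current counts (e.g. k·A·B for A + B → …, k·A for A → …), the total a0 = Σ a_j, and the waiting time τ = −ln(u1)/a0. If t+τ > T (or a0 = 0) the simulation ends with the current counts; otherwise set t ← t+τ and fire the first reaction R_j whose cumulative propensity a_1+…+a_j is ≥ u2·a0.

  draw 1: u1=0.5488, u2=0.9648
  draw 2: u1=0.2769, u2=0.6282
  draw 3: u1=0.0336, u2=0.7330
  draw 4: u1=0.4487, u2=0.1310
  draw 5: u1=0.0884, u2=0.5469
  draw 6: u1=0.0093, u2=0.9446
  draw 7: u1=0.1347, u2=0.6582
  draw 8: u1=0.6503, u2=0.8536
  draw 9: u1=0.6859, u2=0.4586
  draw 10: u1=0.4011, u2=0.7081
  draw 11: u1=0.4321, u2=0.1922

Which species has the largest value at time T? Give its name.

t=0.000: Z=9 G=6 S=6
Draw 1: a1=2.598, a2=1.314, a3=0.324, a0=4.236; τ=−ln(0.5488)/4.236=0.142 → t=0.142; u2·a0=0.9648·4.236=4.087; a1+a2=3.912 < 4.087 ≤ a1+…+a3=4.236 → R3 fires; Z=11 G=8 S=5
Draw 2: a1=3.464, a2=1.606, a3=0.270, a0=5.340; τ=−ln(0.2769)/5.340=0.240 → t=0.382; u2·a0=0.6282·5.340=3.355 ≤ a1=3.464 → R1 fires; Z=11 G=7 S=7
Draw 3: a1=3.031, a2=1.606, a3=0.378, a0=5.015; τ=−ln(0.0336)/5.015=0.677 → t=1.059; u2·a0=0.7330·5.015=3.676; a1=3.031 < 3.676 ≤ a1+a2=4.637 → R2 fires; Z=10 G=8 S=7
Draw 4: a1=3.464, a2=1.460, a3=0.378, a0=5.302; τ=−ln(0.4487)/5.302=0.151 → t=1.210; u2·a0=0.1310·5.302=0.695 ≤ a1=3.464 → R1 fires; Z=10 G=7 S=9
Draw 5: a1=3.031, a2=1.460, a3=0.486, a0=4.977; τ=−ln(0.0884)/4.977=0.487 → t=1.697; u2·a0=0.5469·4.977=2.722 ≤ a1=3.031 → R1 fires; Z=10 G=6 S=11
Draw 6: a1=2.598, a2=1.460, a3=0.594, a0=4.652; τ=−ln(0.0093)/4.652=1.006 → t=2.703; u2·a0=0.9446·4.652=4.394; a1+a2=4.058 < 4.394 ≤ a1+…+a3=4.652 → R3 fires; Z=12 G=8 S=10
Draw 7: a1=3.464, a2=1.752, a3=0.540, a0=5.756; τ=−ln(0.1347)/5.756=0.348 → t=3.051; u2·a0=0.6582·5.756=3.789; a1=3.464 < 3.789 ≤ a1+a2=5.216 → R2 fires; Z=11 G=9 S=10
Draw 8: a1=3.897, a2=1.606, a3=0.540, a0=6.043; τ=−ln(0.6503)/6.043=0.071 → t=3.122; u2·a0=0.8536·6.043=5.158; a1=3.897 < 5.158 ≤ a1+a2=5.503 → R2 fires; Z=10 G=10 S=10
Draw 9: a1=4.330, a2=1.460, a3=0.540, a0=6.330; τ=−ln(0.6859)/6.330=0.060 → t=3.182; u2·a0=0.4586·6.330=2.903 ≤ a1=4.330 → R1 fires; Z=10 G=9 S=12
Draw 10: a1=3.897, a2=1.460, a3=0.648, a0=6.005; τ=−ln(0.4011)/6.005=0.152 → t=3.334; u2·a0=0.7081·6.005=4.252; a1=3.897 < 4.252 ≤ a1+a2=5.357 → R2 fires; Z=9 G=10 S=12
Draw 11: a1=4.330, a2=1.314, a3=0.648, a0=6.292; τ=−ln(0.4321)/6.292=0.133 → t=3.467 > T=3.36: stop.
At T=3.36: Z=9 G=10 S=12; the largest is S.

Dominant species at T: S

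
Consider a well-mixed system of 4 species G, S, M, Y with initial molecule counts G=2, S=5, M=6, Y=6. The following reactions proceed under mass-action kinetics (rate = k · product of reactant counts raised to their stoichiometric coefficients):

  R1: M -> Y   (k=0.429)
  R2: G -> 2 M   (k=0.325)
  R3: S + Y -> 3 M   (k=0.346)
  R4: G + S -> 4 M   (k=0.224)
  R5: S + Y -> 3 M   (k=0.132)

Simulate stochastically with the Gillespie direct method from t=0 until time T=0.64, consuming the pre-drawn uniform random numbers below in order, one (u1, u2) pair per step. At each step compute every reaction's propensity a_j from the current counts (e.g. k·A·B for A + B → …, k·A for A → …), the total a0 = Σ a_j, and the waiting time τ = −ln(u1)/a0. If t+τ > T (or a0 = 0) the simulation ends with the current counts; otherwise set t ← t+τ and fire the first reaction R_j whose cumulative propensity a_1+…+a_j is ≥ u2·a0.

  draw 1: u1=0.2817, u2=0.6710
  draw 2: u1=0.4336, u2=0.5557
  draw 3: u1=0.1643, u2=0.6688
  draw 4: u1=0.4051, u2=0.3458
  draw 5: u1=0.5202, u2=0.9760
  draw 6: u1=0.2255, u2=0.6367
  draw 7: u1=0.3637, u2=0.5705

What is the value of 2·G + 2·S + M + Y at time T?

Check how each reaction changes W = 2·G + 2·S + M + Y (weight of products minus weight of reactants):
R1: M -> Y: (1·1) − (1·1) = 1 − 1 = 0
R2: G -> 2 M: (1·2) − (2·1) = 2 − 2 = 0
R3: S + Y -> 3 M: (1·3) − (2·1 + 1·1) = 3 − 3 = 0
R4: G + S -> 4 M: (1·4) − (2·1 + 2·1) = 4 − 4 = 0
R5: S + Y -> 3 M: (1·3) − (2·1 + 1·1) = 3 − 3 = 0
Every reaction leaves W unchanged, so W is conserved and no simulation is needed: W(T) = W(0) = 2·2 + 2·5 + 6 + 6 = 26

Value at T = 26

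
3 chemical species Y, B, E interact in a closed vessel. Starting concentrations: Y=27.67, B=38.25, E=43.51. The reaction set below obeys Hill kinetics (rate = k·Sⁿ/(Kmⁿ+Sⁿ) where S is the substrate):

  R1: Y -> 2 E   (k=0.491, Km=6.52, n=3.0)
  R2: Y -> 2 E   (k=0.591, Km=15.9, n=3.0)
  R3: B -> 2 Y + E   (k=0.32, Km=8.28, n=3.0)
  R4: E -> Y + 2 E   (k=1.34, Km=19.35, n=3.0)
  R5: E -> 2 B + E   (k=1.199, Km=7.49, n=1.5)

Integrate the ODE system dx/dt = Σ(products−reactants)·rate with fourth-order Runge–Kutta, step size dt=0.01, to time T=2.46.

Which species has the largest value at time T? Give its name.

Dominant species at T: E

RK4 with dt=0.01: 246 steps to T=2.46. Trajectory (selected grid times):
t=0.00: Y=27.67 B=38.25 E=43.51
t=0.27: Y=27.91 B=38.77 E=44.46
t=0.55: Y=28.16 B=39.31 E=45.45
t=0.82: Y=28.40 B=39.83 E=46.40
t=1.09: Y=28.64 B=40.35 E=47.36
t=1.37: Y=28.89 B=40.90 E=48.36
t=1.64: Y=29.14 B=41.42 E=49.32
t=1.91: Y=29.38 B=41.95 E=50.28
t=2.19: Y=29.64 B=42.50 E=51.29
t=2.46: Y=29.88 B=43.02 E=52.25
At T=2.46: Y=29.88 B=43.02 E=52.25; the largest is E.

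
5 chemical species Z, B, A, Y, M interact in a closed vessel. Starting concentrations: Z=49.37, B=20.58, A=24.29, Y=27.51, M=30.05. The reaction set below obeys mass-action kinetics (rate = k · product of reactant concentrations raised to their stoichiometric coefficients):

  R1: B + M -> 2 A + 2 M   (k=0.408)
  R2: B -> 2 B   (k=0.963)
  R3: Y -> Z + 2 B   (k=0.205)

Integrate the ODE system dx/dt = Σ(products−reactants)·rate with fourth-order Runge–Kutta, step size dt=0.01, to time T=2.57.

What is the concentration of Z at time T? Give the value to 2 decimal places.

RK4 with dt=0.01: 257 steps to T=2.57. Trajectory (selected grid times):
t=0.00: Z=49.37 B=20.58 A=24.29 Y=27.51 M=30.05
t=0.29: Z=50.96 B=0.60 A=73.42 Y=25.92 M=54.61
t=0.57: Z=52.40 B=0.45 A=79.77 Y=24.48 M=57.79
t=0.86: Z=53.82 B=0.40 A=85.76 Y=23.06 M=60.78
t=1.14: Z=55.10 B=0.36 A=91.19 Y=21.78 M=63.50
t=1.43: Z=56.36 B=0.33 A=96.48 Y=20.52 M=66.14
t=1.71: Z=57.50 B=0.30 A=101.29 Y=19.38 M=68.55
t=2.00: Z=58.62 B=0.27 A=105.97 Y=18.26 M=70.89
t=2.28: Z=59.64 B=0.25 A=110.23 Y=17.24 M=73.02
t=2.57: Z=60.64 B=0.23 A=114.39 Y=16.24 M=75.10
Read off Z at T=2.57: 60.64

Z at T = 60.64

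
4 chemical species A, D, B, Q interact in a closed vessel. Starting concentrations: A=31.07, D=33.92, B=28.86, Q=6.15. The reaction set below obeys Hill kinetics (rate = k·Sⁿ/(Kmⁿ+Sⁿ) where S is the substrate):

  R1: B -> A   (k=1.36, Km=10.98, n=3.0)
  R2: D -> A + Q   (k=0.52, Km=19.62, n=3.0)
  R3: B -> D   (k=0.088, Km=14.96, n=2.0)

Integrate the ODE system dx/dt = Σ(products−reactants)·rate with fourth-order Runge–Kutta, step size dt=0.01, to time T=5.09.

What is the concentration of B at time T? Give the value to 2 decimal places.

RK4 with dt=0.01: 509 steps to T=5.09. Trajectory (selected grid times):
t=0.00: A=31.07 D=33.92 B=28.86 Q=6.15
t=0.57: A=32.05 D=33.71 B=28.09 Q=6.40
t=1.13: A=33.01 D=33.51 B=27.33 Q=6.64
t=1.70: A=33.98 D=33.30 B=26.57 Q=6.89
t=2.26: A=34.93 D=33.09 B=25.82 Q=7.13
t=2.83: A=35.90 D=32.89 B=25.07 Q=7.37
t=3.39: A=36.84 D=32.68 B=24.33 Q=7.61
t=3.96: A=37.79 D=32.48 B=23.59 Q=7.86
t=4.52: A=38.71 D=32.27 B=22.86 Q=8.09
t=5.09: A=39.65 D=32.07 B=22.13 Q=8.34
Read off B at T=5.09: 22.13

B at T = 22.13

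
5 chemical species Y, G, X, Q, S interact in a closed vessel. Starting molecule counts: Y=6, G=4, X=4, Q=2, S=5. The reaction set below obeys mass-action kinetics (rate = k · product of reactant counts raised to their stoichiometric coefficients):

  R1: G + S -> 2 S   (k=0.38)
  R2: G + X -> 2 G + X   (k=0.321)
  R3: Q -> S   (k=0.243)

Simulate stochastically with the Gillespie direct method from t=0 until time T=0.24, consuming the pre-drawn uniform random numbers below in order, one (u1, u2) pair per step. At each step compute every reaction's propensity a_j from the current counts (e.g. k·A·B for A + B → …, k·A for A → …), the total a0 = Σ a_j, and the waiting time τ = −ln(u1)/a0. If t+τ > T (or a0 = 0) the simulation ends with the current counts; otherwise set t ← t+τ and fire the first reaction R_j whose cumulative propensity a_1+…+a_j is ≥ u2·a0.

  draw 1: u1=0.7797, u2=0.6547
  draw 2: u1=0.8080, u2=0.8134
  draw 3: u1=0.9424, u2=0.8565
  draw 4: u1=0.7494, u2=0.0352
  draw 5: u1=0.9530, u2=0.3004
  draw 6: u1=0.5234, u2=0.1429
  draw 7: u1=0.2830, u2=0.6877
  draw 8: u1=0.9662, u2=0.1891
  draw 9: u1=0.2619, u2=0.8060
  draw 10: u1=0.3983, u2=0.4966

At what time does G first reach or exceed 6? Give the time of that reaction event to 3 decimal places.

Threshold first reached at t = 0.032

t=0.000: Y=6 G=4 X=4 Q=2 S=5
Draw 1: a1=7.600, a2=5.136, a3=0.486, a0=13.222; τ=−ln(0.7797)/13.222=0.019 → t=0.019; u2·a0=0.6547·13.222=8.656; a1=7.600 < 8.656 ≤ a1+a2=12.736 → R2 fires; Y=6 G=5 X=4 Q=2 S=5
Draw 2: a1=9.500, a2=6.420, a3=0.486, a0=16.406; τ=−ln(0.8080)/16.406=0.013 → t=0.032; u2·a0=0.8134·16.406=13.345; a1=9.500 < 13.345 ≤ a1+a2=15.920 → R2 fires; Y=6 G=6 X=4 Q=2 S=5
Draw 3: a1=11.400, a2=7.704, a3=0.486, a0=19.590; τ=−ln(0.9424)/19.590=0.003 → t=0.035; u2·a0=0.8565·19.590=16.779; a1=11.400 < 16.779 ≤ a1+a2=19.104 → R2 fires; Y=6 G=7 X=4 Q=2 S=5
Draw 4: a1=13.300, a2=8.988, a3=0.486, a0=22.774; τ=−ln(0.7494)/22.774=0.013 → t=0.048; u2·a0=0.0352·22.774=0.802 ≤ a1=13.300 → R1 fires; Y=6 G=6 X=4 Q=2 S=6
Draw 5: a1=13.680, a2=7.704, a3=0.486, a0=21.870; τ=−ln(0.9530)/21.870=0.002 → t=0.050; u2·a0=0.3004·21.870=6.570 ≤ a1=13.680 → R1 fires; Y=6 G=5 X=4 Q=2 S=7
Draw 6: a1=13.300, a2=6.420, a3=0.486, a0=20.206; τ=−ln(0.5234)/20.206=0.032 → t=0.082; u2·a0=0.1429·20.206=2.887 ≤ a1=13.300 → R1 fires; Y=6 G=4 X=4 Q=2 S=8
Draw 7: a1=12.160, a2=5.136, a3=0.486, a0=17.782; τ=−ln(0.2830)/17.782=0.071 → t=0.153; u2·a0=0.6877·17.782=12.229; a1=12.160 < 12.229 ≤ a1+a2=17.296 → R2 fires; Y=6 G=5 X=4 Q=2 S=8
Draw 8: a1=15.200, a2=6.420, a3=0.486, a0=22.106; τ=−ln(0.9662)/22.106=0.002 → t=0.154; u2·a0=0.1891·22.106=4.180 ≤ a1=15.200 → R1 fires; Y=6 G=4 X=4 Q=2 S=9
Draw 9: a1=13.680, a2=5.136, a3=0.486, a0=19.302; τ=−ln(0.2619)/19.302=0.069 → t=0.224; u2·a0=0.8060·19.302=15.557; a1=13.680 < 15.557 ≤ a1+a2=18.816 → R2 fires; Y=6 G=5 X=4 Q=2 S=9
Draw 10: a1=17.100, a2=6.420, a3=0.486, a0=24.006; τ=−ln(0.3983)/24.006=0.038 → t=0.262 > T=0.24: stop.
G first becomes ≥ 6 when it reaches 6 at the event at t=0.032.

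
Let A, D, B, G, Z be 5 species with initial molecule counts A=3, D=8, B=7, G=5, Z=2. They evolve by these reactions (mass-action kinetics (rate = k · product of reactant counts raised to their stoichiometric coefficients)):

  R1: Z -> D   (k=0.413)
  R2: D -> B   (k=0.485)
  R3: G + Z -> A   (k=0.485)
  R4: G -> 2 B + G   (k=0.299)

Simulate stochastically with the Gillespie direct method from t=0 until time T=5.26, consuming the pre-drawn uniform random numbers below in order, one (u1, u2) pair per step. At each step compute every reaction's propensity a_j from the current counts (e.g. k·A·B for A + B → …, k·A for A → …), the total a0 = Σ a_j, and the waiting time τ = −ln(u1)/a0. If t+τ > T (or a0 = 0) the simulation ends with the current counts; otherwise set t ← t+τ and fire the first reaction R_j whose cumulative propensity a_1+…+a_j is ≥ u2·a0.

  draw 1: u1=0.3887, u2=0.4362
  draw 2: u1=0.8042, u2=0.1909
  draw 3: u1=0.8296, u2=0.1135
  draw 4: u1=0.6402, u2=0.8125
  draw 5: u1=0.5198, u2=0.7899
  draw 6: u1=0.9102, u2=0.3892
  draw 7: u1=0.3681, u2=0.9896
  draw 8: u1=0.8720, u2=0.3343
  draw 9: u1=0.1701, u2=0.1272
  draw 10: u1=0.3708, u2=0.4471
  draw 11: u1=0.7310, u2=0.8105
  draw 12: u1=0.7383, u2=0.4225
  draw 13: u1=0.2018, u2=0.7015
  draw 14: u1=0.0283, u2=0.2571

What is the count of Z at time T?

t=0.000: A=3 D=8 B=7 G=5 Z=2
Draw 1: a1=0.826, a2=3.880, a3=4.850, a4=1.495, a0=11.051; τ=−ln(0.3887)/11.051=0.086 → t=0.086; u2·a0=0.4362·11.051=4.820; a1+a2=4.706 < 4.820 ≤ a1+…+a3=9.556 → R3 fires; A=4 D=8 B=7 G=4 Z=1
Draw 2: a1=0.413, a2=3.880, a3=1.940, a4=1.196, a0=7.429; τ=−ln(0.8042)/7.429=0.029 → t=0.115; u2·a0=0.1909·7.429=1.418; a1=0.413 < 1.418 ≤ a1+a2=4.293 → R2 fires; A=4 D=7 B=8 G=4 Z=1
Draw 3: a1=0.413, a2=3.395, a3=1.940, a4=1.196, a0=6.944; τ=−ln(0.8296)/6.944=0.027 → t=0.142; u2·a0=0.1135·6.944=0.788; a1=0.413 < 0.788 ≤ a1+a2=3.808 → R2 fires; A=4 D=6 B=9 G=4 Z=1
Draw 4: a1=0.413, a2=2.910, a3=1.940, a4=1.196, a0=6.459; τ=−ln(0.6402)/6.459=0.069 → t=0.211; u2·a0=0.8125·6.459=5.248; a1+a2=3.323 < 5.248 ≤ a1+…+a3=5.263 → R3 fires; A=5 D=6 B=9 G=3 Z=0
Draw 5: a1=0.000, a2=2.910, a3=0.000, a4=0.897, a0=3.807; τ=−ln(0.5198)/3.807=0.172 → t=0.383; u2·a0=0.7899·3.807=3.007; a1+…+a3=2.910 < 3.007 ≤ a1+…+a4=3.807 → R4 fires; A=5 D=6 B=11 G=3 Z=0
Draw 6: a1=0.000, a2=2.910, a3=0.000, a4=0.897, a0=3.807; τ=−ln(0.9102)/3.807=0.025 → t=0.407; u2·a0=0.3892·3.807=1.482; a1=0.000 < 1.482 ≤ a1+a2=2.910 → R2 fires; A=5 D=5 B=12 G=3 Z=0
Draw 7: a1=0.000, a2=2.425, a3=0.000, a4=0.897, a0=3.322; τ=−ln(0.3681)/3.322=0.301 → t=0.708; u2·a0=0.9896·3.322=3.287; a1+…+a3=2.425 < 3.287 ≤ a1+…+a4=3.322 → R4 fires; A=5 D=5 B=14 G=3 Z=0
Draw 8: a1=0.000, a2=2.425, a3=0.000, a4=0.897, a0=3.322; τ=−ln(0.8720)/3.322=0.041 → t=0.749; u2·a0=0.3343·3.322=1.111; a1=0.000 < 1.111 ≤ a1+a2=2.425 → R2 fires; A=5 D=4 B=15 G=3 Z=0
Draw 9: a1=0.000, a2=1.940, a3=0.000, a4=0.897, a0=2.837; τ=−ln(0.1701)/2.837=0.624 → t=1.374; u2·a0=0.1272·2.837=0.361; a1=0.000 < 0.361 ≤ a1+a2=1.940 → R2 fires; A=5 D=3 B=16 G=3 Z=0
Draw 10: a1=0.000, a2=1.455, a3=0.000, a4=0.897, a0=2.352; τ=−ln(0.3708)/2.352=0.422 → t=1.796; u2·a0=0.4471·2.352=1.052; a1=0.000 < 1.052 ≤ a1+a2=1.455 → R2 fires; A=5 D=2 B=17 G=3 Z=0
Draw 11: a1=0.000, a2=0.970, a3=0.000, a4=0.897, a0=1.867; τ=−ln(0.7310)/1.867=0.168 → t=1.963; u2·a0=0.8105·1.867=1.513; a1+…+a3=0.970 < 1.513 ≤ a1+…+a4=1.867 → R4 fires; A=5 D=2 B=19 G=3 Z=0
Draw 12: a1=0.000, a2=0.970, a3=0.000, a4=0.897, a0=1.867; τ=−ln(0.7383)/1.867=0.163 → t=2.126; u2·a0=0.4225·1.867=0.789; a1=0.000 < 0.789 ≤ a1+a2=0.970 → R2 fires; A=5 D=1 B=20 G=3 Z=0
Draw 13: a1=0.000, a2=0.485, a3=0.000, a4=0.897, a0=1.382; τ=−ln(0.2018)/1.382=1.158 → t=3.284; u2·a0=0.7015·1.382=0.969; a1+…+a3=0.485 < 0.969 ≤ a1+…+a4=1.382 → R4 fires; A=5 D=1 B=22 G=3 Z=0
Draw 14: a1=0.000, a2=0.485, a3=0.000, a4=0.897, a0=1.382; τ=−ln(0.0283)/1.382=2.580 → t=5.864 > T=5.26: stop.
Read off Z at T=5.26: 0

Z at T = 0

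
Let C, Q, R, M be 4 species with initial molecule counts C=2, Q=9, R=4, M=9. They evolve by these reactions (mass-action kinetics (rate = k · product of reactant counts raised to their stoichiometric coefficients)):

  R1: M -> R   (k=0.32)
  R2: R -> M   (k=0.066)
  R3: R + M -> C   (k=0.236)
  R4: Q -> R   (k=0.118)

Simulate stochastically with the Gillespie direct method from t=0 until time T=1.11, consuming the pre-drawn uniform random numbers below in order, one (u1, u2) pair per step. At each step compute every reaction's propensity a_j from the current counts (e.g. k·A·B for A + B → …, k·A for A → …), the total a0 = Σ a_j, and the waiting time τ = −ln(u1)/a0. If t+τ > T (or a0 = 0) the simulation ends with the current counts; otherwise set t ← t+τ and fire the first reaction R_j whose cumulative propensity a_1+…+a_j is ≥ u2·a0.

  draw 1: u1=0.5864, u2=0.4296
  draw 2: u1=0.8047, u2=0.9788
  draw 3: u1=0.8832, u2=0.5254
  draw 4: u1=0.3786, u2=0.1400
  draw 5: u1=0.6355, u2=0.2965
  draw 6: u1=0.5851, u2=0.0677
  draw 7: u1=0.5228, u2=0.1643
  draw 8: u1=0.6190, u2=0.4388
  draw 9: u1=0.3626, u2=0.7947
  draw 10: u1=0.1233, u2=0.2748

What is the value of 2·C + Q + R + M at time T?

Value at T = 26

Check how each reaction changes W = 2·C + Q + R + M (weight of products minus weight of reactants):
R1: M -> R: (1·1) − (1·1) = 1 − 1 = 0
R2: R -> M: (1·1) − (1·1) = 1 − 1 = 0
R3: R + M -> C: (2·1) − (1·1 + 1·1) = 2 − 2 = 0
R4: Q -> R: (1·1) − (1·1) = 1 − 1 = 0
Every reaction leaves W unchanged, so W is conserved and no simulation is needed: W(T) = W(0) = 2·2 + 9 + 4 + 9 = 26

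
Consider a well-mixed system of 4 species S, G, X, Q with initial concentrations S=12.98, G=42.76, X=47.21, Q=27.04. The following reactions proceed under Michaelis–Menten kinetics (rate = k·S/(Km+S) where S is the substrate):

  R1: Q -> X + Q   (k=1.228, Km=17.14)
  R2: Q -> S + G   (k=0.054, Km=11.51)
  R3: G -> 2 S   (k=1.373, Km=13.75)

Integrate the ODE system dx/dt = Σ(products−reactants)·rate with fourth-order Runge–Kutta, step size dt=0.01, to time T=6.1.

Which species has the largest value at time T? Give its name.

RK4 with dt=0.01: 610 steps to T=6.1. Trajectory (selected grid times):
t=0.00: S=12.98 G=42.76 X=47.21 Q=27.04
t=0.68: S=14.42 G=42.08 X=47.72 Q=27.01
t=1.36: S=15.85 G=41.40 X=48.23 Q=26.99
t=2.03: S=17.25 G=40.74 X=48.73 Q=26.96
t=2.71: S=18.67 G=40.07 X=49.25 Q=26.94
t=3.39: S=20.08 G=39.40 X=49.76 Q=26.91
t=4.07: S=21.49 G=38.74 X=50.27 Q=26.89
t=4.74: S=22.87 G=38.08 X=50.77 Q=26.86
t=5.42: S=24.26 G=37.43 X=51.28 Q=26.83
t=6.10: S=25.65 G=36.77 X=51.79 Q=26.81
At T=6.1: S=25.65 G=36.77 X=51.79 Q=26.81; the largest is X.

Dominant species at T: X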